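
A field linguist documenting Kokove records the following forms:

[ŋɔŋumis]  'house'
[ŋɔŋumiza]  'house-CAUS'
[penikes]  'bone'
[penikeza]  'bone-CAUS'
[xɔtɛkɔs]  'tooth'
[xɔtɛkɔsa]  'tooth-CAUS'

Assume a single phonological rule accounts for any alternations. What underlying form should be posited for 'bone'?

'bone' shows [s] ~ [z] at the end of the stem ([penikes] vs [penikeza]).
But 'tooth' keeps [s] in both environments ([xɔtɛkɔs], [xɔtɛkɔsa]), so there is no rule changing /s/ to [z] before the CAUS suffix.
The alternation reflects word-final obstruent devoicing: voiced obstruents become voiceless word-finally. /z/ is underlying.
So 'bone' = /penikez/.

/penikez/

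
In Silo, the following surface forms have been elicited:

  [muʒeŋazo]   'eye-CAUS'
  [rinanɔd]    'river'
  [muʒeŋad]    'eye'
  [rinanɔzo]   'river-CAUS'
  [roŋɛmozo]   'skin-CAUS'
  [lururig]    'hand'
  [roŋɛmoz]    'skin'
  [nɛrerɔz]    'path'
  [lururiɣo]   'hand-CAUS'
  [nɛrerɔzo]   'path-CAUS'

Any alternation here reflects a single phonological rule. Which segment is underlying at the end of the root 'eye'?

The root 'eye' surfaces as [muʒeŋad] and [muʒeŋazo], with a stem-final [d] ~ [z] alternation.
Compare 'path', with invariant [z] in [nɛrerɔz] and [nɛrerɔzo]: an analysis with underlying /z/ and a rule producing [d] in isolation would wrongly predict alternation here too.
The alternation reflects intervocalic spirantization: voiced stops become fricatives between vowels. /d/ is underlying.

/d/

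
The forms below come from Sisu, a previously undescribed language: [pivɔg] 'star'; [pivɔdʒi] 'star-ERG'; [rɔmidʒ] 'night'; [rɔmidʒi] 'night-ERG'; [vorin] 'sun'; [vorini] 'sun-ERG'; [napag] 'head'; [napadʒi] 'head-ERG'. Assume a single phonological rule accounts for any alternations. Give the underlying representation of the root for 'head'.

In [napag] and [napadʒi] the final segment of 'head' alternates: [g] ~ [dʒ].
Compare 'night', with invariant [dʒ] in [rɔmidʒ] and [rɔmidʒi]: an analysis with underlying /dʒ/ and a rule producing [g] in isolation would wrongly predict alternation here too.
The alternation reflects palatalization before a front vowel: /g/ becomes palato-alveolar [dʒ] before a front vowel. /g/ is underlying.

/napag/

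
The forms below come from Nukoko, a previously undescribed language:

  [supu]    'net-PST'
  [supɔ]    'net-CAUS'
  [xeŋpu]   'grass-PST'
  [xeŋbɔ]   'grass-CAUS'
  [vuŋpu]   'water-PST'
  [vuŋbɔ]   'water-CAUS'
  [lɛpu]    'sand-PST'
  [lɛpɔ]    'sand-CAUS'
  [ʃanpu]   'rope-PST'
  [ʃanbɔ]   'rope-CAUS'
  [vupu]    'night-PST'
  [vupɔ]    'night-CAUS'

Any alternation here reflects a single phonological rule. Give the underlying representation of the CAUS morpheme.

/-bɔ/

The CAUS morpheme has two allomorphs, [-bɔ] and [-pɔ].
By contrast the PST suffix keeps its initial [p] throughout — that segment must be underlying.
The CAUS suffix is therefore /-bɔ/ underlyingly, with post-vocalic devoicing: voiced stops become voiceless after a vowel.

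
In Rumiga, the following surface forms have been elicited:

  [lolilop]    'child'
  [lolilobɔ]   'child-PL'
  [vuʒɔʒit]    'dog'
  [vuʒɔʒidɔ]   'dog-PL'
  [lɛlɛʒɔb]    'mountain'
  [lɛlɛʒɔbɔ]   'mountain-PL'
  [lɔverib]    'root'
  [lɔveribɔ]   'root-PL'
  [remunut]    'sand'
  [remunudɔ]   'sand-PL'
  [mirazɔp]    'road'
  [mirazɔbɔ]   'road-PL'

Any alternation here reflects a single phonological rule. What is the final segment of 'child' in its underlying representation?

/p/

The stem for 'child' ends in [p] in [lolilop] but [b] in [lolilobɔ].
The stem 'root' ([lɔverib], [lɔveribɔ]) shows [b] unchanged in both environments, so [b] cannot be basic with [p] derived in isolation.
The alternation reflects intervocalic voicing: voiceless stops become voiced between vowels. /p/ is underlying.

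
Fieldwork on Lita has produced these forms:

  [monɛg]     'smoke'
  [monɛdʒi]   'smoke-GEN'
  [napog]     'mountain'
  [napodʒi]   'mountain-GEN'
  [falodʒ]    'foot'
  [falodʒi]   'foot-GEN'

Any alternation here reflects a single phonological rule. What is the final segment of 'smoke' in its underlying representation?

'smoke' shows [g] ~ [dʒ] at the end of the stem ([monɛg] vs [monɛdʒi]).
But 'foot' keeps [dʒ] in both environments ([falodʒ], [falodʒi]), so there is no rule changing /dʒ/ to [g] in isolation.
Therefore /g/ is basic and [dʒ] is derived by palatalization before a front vowel (/g/ becomes palato-alveolar [dʒ] before a front vowel).

/g/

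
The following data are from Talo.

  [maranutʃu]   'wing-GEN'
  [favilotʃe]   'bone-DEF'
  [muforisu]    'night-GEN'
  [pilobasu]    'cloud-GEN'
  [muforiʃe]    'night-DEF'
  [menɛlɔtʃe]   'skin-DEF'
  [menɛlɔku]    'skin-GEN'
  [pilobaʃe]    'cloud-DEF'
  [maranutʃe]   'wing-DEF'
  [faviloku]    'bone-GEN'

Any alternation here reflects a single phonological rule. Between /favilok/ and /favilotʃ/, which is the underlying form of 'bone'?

/favilok/

The stem for 'bone' ends in [tʃ] in [favilotʃe] but [k] in [faviloku].
But 'wing' keeps [tʃ] in both environments ([maranutʃe], [maranutʃu]), so there is no rule changing /tʃ/ to [k] before the GEN suffix.
Therefore /k/ is basic and [tʃ] is derived by palatalization before a front vowel (/k/ and /s/ become palato-alveolar [tʃ] and [ʃ] before a front vowel).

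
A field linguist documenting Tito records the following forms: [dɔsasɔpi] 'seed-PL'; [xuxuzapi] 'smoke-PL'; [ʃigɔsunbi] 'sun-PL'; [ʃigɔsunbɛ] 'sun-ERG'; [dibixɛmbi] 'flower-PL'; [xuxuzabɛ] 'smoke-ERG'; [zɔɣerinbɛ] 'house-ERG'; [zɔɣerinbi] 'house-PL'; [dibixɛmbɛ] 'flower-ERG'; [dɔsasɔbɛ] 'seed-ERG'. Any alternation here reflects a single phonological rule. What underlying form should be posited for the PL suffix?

The PL suffix surfaces as [-bi] and [-pi], depending on the final segment of the stem.
By contrast the ERG suffix keeps its initial [b] throughout — that segment must be underlying.
The PL suffix is therefore /-pi/ underlyingly, with post-nasal voicing: voiceless stops become voiced after a nasal.

/-pi/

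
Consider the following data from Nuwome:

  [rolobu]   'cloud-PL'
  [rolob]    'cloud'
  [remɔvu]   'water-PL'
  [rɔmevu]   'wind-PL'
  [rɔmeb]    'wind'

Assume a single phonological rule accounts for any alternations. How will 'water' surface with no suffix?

[remɔb]

The root 'wind' surfaces as [rɔmevu] and [rɔmeb], with a stem-final [v] ~ [b] alternation.
But 'cloud' keeps [b] in both environments ([rolobu], [rolob]), so there is no rule changing /b/ to [v] before the PL suffix.
Therefore /v/ is basic and [b] is derived by word-final hardening (voiced fricatives become stops word-finally).
From [remɔvu] the stem 'water' is /remɔv/; word-finally this yields [remɔb].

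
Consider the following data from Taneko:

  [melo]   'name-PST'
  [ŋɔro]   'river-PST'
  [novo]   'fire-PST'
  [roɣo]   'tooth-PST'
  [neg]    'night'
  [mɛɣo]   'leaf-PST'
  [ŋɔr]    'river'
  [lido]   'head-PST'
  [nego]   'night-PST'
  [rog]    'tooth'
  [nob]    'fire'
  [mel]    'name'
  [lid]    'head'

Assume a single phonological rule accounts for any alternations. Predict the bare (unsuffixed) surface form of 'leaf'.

The stem for 'tooth' ends in [g] in [rog] but [ɣ] in [roɣo].
Compare 'night', with invariant [g] in [neg] and [nego]: an analysis with underlying /g/ and a rule producing [ɣ] before the PST suffix would wrongly predict alternation here too.
The underlying segment must be /ɣ/; voiced fricatives become stops word-finally, yielding [g] there.
The one attested form of 'leaf', [mɛɣo], shows underlying /mɛɣ/. Applying the same rule word-finally gives [mɛg].

[mɛg]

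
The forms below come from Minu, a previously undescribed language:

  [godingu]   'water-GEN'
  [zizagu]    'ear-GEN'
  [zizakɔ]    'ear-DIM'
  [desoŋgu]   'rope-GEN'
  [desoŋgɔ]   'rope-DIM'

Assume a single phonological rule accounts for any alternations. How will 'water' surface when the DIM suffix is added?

The DIM suffix surfaces as [-gɔ] and [-kɔ], depending on the final segment of the stem.
The GEN suffix, which begins with [g], is invariant after every stem; so [g] is not altered by any rule here.
So the underlying form is /-kɔ/, and voiceless stops become voiced after a nasal.
After 'water', which ends in a nasal, the suffix surfaces as [-gɔ], giving [godingɔ].

[godingɔ]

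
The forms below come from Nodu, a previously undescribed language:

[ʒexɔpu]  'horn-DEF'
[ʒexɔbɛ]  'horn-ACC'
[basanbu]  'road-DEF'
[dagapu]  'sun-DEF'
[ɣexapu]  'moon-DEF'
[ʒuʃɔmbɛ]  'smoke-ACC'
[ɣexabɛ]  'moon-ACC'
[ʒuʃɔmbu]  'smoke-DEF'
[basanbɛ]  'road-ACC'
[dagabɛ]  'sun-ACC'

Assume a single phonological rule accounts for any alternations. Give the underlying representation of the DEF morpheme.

The DEF suffix surfaces as [-bu] and [-pu], depending on the final segment of the stem.
The ACC suffix, which begins with [b], is invariant after every stem; so [b] is not altered by any rule here.
The DEF suffix is therefore /-pu/ underlyingly, with post-nasal voicing: voiceless stops become voiced after a nasal.

/-pu/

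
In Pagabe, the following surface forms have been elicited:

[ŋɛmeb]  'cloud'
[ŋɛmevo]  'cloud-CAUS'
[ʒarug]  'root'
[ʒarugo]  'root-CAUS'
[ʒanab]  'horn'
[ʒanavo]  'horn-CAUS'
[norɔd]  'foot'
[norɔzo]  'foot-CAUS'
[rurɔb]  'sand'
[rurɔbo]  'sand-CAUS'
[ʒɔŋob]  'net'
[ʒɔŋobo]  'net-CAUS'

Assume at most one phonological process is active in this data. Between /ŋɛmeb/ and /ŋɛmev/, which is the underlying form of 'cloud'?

/ŋɛmev/

'cloud' shows [b] ~ [v] at the end of the stem ([ŋɛmeb] vs [ŋɛmevo]).
If /b/ were underlying and a rule turned it into [v] before the CAUS suffix, 'sand' would also alternate; but it has [b] in both [rurɔb] and [rurɔbo].
So /v/ is underlying, and a rule of word-final hardening — voiced fricatives become stops word-finally — gives [b].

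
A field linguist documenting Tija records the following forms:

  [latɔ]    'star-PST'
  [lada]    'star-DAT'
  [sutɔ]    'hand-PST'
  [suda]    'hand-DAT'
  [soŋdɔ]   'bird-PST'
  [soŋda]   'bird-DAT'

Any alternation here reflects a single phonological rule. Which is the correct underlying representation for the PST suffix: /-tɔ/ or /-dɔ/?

The PST suffix surfaces as [-dɔ] and [-tɔ], depending on the final segment of the stem.
By contrast the DAT suffix keeps its initial [d] throughout — that segment must be underlying.
So the underlying form is /-tɔ/, and voiceless stops become voiced after a nasal.

/-tɔ/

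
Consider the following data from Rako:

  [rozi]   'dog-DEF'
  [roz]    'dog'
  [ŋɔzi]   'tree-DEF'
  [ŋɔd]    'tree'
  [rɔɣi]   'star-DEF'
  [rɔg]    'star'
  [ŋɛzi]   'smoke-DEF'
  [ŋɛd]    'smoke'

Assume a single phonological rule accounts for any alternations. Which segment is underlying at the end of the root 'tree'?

'tree' shows [z] ~ [d] at the end of the stem ([ŋɔzi] vs [ŋɔd]).
If /z/ were underlying and a rule turned it into [d] in isolation, 'dog' would also alternate; but it has [z] in both [rozi] and [roz].
The underlying segment must be /d/; voiced stops become fricatives between vowels, yielding [z] there.

/d/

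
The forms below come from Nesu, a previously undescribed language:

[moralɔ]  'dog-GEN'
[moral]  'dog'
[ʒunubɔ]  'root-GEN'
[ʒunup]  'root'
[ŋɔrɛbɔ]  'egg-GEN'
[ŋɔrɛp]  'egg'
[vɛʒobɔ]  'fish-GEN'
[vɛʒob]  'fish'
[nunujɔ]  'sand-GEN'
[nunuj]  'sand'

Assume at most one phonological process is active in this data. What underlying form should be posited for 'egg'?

/ŋɔrɛp/

The root 'egg' surfaces as [ŋɔrɛbɔ] and [ŋɔrɛp], with a stem-final [b] ~ [p] alternation.
Compare 'fish', with invariant [b] in [vɛʒobɔ] and [vɛʒob]: an analysis with underlying /b/ and a rule producing [p] in isolation would wrongly predict alternation here too.
Therefore /p/ is basic and [b] is derived by intervocalic voicing (voiceless stops become voiced between vowels).
So 'egg' = /ŋɔrɛp/.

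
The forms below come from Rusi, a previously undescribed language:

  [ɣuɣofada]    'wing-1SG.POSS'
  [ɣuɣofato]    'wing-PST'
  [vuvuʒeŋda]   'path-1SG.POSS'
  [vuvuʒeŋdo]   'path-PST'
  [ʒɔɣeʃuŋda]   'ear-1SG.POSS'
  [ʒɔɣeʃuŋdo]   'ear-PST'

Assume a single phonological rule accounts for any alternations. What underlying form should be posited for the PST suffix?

/-to/

The PST suffix surfaces as [-do] and [-to], depending on the final segment of the stem.
The 1SG.POSS suffix, which begins with [d], is invariant after every stem; so [d] is not altered by any rule here.
So the underlying form is /-to/, and voiceless stops become voiced after a nasal.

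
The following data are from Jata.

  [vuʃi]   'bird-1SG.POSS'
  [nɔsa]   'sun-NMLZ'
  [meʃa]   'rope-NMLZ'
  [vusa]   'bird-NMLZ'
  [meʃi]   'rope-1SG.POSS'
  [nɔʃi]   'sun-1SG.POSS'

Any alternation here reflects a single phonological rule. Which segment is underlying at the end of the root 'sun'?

/s/

The stem for 'sun' ends in [s] in [nɔsa] but [ʃ] in [nɔʃi].
But 'rope' keeps [ʃ] in both environments ([meʃa], [meʃi]), so there is no rule changing /ʃ/ to [s] before the NMLZ suffix.
So /s/ is underlying, and a rule of palatalization before a front vowel — /s/ becomes palato-alveolar [ʃ] before a front vowel — gives [ʃ].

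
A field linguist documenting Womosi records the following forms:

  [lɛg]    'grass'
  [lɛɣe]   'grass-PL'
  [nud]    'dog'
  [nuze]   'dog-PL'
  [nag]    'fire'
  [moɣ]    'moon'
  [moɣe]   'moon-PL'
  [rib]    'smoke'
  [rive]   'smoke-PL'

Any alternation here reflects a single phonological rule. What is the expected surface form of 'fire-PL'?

[naɣe]

The stem for 'grass' ends in [g] in [lɛg] but [ɣ] in [lɛɣe].
Compare 'moon', with invariant [ɣ] in [moɣ] and [moɣe]: an analysis with underlying /ɣ/ and a rule producing [g] in isolation would wrongly predict alternation here too.
The underlying segment must be /g/; voiced stops become fricatives between vowels, yielding [ɣ] there.
From [nag] the stem 'fire' is /nag/; between vowels this yields [naɣe].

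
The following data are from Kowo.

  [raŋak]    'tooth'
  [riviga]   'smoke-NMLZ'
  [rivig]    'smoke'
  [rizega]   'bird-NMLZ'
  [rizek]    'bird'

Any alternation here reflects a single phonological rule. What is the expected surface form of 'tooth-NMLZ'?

'bird' shows [g] ~ [k] at the end of the stem ([rizega] vs [rizek]).
Compare 'smoke', with invariant [g] in [riviga] and [rivig]: an analysis with underlying /g/ and a rule producing [k] in isolation would wrongly predict alternation here too.
The alternation reflects intervocalic voicing: voiceless stops become voiced between vowels. /k/ is underlying.
From [raŋak] the stem 'tooth' is /raŋak/; between vowels this yields [raŋaga].

[raŋaga]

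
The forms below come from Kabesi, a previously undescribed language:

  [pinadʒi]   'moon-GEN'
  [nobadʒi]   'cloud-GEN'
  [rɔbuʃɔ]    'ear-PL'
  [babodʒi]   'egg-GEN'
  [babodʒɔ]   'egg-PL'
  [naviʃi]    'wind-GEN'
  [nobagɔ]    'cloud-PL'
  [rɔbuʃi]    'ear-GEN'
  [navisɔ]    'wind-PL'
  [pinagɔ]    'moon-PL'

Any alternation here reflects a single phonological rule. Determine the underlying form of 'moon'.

/pinag/

The stem for 'moon' ends in [g] in [pinagɔ] but [dʒ] in [pinadʒi].
Compare 'egg', with invariant [dʒ] in [babodʒɔ] and [babodʒi]: an analysis with underlying /dʒ/ and a rule producing [g] before the PL suffix would wrongly predict alternation here too.
The alternation reflects palatalization before a front vowel: /g/ and /s/ become palato-alveolar [dʒ] and [ʃ] before a front vowel. /g/ is underlying.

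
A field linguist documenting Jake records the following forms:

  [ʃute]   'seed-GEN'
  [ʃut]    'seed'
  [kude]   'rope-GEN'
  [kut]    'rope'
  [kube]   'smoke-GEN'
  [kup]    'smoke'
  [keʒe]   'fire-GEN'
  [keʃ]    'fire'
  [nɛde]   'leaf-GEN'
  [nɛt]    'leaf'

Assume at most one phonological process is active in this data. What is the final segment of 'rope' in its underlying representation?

The stem for 'rope' ends in [d] in [kude] but [t] in [kut].
If /t/ were underlying and a rule turned it into [d] before the GEN suffix, 'seed' would also alternate; but it has [t] in both [ʃute] and [ʃut].
So /d/ is underlying, and a rule of word-final obstruent devoicing — voiced obstruents become voiceless word-finally — gives [t].

/d/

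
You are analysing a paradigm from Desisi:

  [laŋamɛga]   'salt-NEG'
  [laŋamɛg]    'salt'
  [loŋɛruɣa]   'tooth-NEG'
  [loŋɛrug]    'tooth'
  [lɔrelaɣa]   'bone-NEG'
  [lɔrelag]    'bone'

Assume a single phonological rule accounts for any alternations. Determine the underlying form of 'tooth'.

/loŋɛruɣ/

The root 'tooth' surfaces as [loŋɛruɣa] and [loŋɛrug], with a stem-final [ɣ] ~ [g] alternation.
The stem 'salt' ([laŋamɛga], [laŋamɛg]) shows [g] unchanged in both environments, so [g] cannot be basic with [ɣ] derived before the NEG suffix.
The alternation reflects word-final hardening: voiced fricatives become stops word-finally. /ɣ/ is underlying.
The underlying form of 'tooth' is therefore /loŋɛruɣ/.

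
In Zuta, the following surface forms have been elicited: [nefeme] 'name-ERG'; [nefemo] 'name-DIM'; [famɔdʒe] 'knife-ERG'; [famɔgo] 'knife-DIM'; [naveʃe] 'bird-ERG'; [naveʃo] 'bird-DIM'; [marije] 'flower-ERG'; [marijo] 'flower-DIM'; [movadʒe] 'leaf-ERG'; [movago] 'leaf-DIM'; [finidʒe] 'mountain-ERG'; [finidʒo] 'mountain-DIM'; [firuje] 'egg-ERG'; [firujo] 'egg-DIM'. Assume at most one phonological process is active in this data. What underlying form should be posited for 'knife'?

/famɔg/

The root 'knife' surfaces as [famɔdʒe] and [famɔgo], with a stem-final [dʒ] ~ [g] alternation.
If /dʒ/ were underlying and a rule turned it into [g] before the DIM suffix, 'mountain' would also alternate; but it has [dʒ] in both [finidʒe] and [finidʒo].
The underlying segment must be /g/; /g/ becomes palato-alveolar [dʒ] before a front vowel, yielding [dʒ] there.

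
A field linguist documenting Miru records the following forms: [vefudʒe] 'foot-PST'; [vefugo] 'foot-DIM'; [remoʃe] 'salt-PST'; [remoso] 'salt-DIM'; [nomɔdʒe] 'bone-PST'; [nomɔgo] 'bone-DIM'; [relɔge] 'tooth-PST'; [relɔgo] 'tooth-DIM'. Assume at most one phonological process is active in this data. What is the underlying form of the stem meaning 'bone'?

The stem for 'bone' ends in [dʒ] in [nomɔdʒe] but [g] in [nomɔgo].
If /g/ were underlying and a rule turned it into [dʒ] before the PST suffix, 'tooth' would also alternate; but it has [g] in both [relɔge] and [relɔgo].
The alternation reflects depalatalization: palato-alveolar /dʒ/ and /ʃ/ become [g] and [s] when no front vowel follows. /dʒ/ is underlying.
Hence 'bone' is /nomɔdʒ/ underlyingly.

/nomɔdʒ/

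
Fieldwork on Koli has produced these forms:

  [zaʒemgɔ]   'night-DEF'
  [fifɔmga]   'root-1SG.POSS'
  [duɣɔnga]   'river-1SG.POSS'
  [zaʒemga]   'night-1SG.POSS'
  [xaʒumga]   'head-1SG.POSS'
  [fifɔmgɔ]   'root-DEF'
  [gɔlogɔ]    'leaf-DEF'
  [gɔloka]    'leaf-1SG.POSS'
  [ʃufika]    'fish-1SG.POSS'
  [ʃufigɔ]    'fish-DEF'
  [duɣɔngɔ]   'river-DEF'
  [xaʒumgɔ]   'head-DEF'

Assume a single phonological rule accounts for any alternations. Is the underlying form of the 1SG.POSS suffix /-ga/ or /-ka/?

The 1SG.POSS morpheme has two allomorphs, [-ga] and [-ka].
The DEF suffix, which begins with [g], is invariant after every stem; so [g] is not altered by any rule here.
So the underlying form is /-ka/, and voiceless stops become voiced after a nasal.

/-ka/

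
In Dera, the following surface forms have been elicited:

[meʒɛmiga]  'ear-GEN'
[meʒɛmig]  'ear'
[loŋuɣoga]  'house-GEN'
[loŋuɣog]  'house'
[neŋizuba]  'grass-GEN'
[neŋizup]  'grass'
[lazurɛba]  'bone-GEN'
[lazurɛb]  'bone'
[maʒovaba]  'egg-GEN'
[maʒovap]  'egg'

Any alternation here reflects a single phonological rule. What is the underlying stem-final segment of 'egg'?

/p/

'egg' shows [b] ~ [p] at the end of the stem ([maʒovaba] vs [maʒovap]).
If /b/ were underlying and a rule turned it into [p] in isolation, 'bone' would also alternate; but it has [b] in both [lazurɛba] and [lazurɛb].
The alternation reflects intervocalic voicing: voiceless stops become voiced between vowels. /p/ is underlying.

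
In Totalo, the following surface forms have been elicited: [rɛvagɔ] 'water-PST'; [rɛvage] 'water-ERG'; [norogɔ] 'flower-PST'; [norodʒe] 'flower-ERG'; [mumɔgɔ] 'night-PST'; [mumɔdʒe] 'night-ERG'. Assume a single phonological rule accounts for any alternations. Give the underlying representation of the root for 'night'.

/mumɔdʒ/

In [mumɔgɔ] and [mumɔdʒe] the final segment of 'night' alternates: [g] ~ [dʒ].
If /g/ were underlying and a rule turned it into [dʒ] before the ERG suffix, 'water' would also alternate; but it has [g] in both [rɛvagɔ] and [rɛvage].
The alternation reflects depalatalization: palato-alveolar /dʒ/ becomes [g] when no front vowel follows. /dʒ/ is underlying.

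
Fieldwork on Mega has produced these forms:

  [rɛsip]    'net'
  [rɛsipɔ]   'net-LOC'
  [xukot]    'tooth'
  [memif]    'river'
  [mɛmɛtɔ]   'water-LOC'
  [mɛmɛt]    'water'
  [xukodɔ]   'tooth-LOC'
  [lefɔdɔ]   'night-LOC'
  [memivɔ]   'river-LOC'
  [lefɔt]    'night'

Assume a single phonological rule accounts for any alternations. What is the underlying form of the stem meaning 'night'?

/lefɔd/

'night' shows [d] ~ [t] at the end of the stem ([lefɔdɔ] vs [lefɔt]).
But 'water' keeps [t] in both environments ([mɛmɛtɔ], [mɛmɛt]), so there is no rule changing /t/ to [d] before the LOC suffix.
So /d/ is underlying, and a rule of word-final obstruent devoicing — voiced obstruents become voiceless word-finally — gives [t].
So 'night' = /lefɔd/.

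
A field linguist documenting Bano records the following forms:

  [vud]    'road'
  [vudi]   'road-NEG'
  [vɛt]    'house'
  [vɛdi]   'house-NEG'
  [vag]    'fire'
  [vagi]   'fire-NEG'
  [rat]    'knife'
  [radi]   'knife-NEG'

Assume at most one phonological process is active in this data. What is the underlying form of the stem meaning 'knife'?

'knife' shows [t] ~ [d] at the end of the stem ([rat] vs [radi]).
If /d/ were underlying and a rule turned it into [t] in isolation, 'road' would also alternate; but it has [d] in both [vud] and [vudi].
The alternation reflects intervocalic voicing: voiceless stops become voiced between vowels. /t/ is underlying.

/rat/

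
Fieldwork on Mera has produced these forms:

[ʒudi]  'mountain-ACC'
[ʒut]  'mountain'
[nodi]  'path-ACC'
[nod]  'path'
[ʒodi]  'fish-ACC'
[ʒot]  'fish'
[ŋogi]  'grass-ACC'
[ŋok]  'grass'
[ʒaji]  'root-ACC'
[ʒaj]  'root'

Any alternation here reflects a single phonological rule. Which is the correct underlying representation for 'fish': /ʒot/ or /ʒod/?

/ʒot/

The stem for 'fish' ends in [d] in [ʒodi] but [t] in [ʒot].
The stem 'path' ([nodi], [nod]) shows [d] unchanged in both environments, so [d] cannot be basic with [t] derived in isolation.
Therefore /t/ is basic and [d] is derived by intervocalic voicing (voiceless stops become voiced between vowels).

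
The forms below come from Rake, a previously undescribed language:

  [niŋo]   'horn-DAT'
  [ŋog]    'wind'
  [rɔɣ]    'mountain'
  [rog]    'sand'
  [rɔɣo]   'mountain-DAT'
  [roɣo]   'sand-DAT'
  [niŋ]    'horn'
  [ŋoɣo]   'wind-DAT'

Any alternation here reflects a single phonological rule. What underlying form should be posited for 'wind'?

/ŋog/

The stem for 'wind' ends in [ɣ] in [ŋoɣo] but [g] in [ŋog].
The stem 'mountain' ([rɔɣo], [rɔɣ]) shows [ɣ] unchanged in both environments, so [ɣ] cannot be basic with [g] derived in isolation.
So /g/ is underlying, and a rule of intervocalic spirantization — voiced stops become fricatives between vowels — gives [ɣ].
Hence 'wind' is /ŋog/ underlyingly.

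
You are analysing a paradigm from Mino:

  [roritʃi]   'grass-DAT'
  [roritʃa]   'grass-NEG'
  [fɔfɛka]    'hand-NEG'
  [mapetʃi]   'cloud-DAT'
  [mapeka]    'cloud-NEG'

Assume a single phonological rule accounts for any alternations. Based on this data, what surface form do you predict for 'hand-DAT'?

In [mapetʃi] and [mapeka] the final segment of 'cloud' alternates: [tʃ] ~ [k].
The stem 'grass' ([roritʃi], [roritʃa]) shows [tʃ] unchanged in both environments, so [tʃ] cannot be basic with [k] derived before the NEG suffix.
So /k/ is underlying, and a rule of palatalization before a front vowel — /k/ becomes palato-alveolar [tʃ] before a front vowel — gives [tʃ].
From [fɔfɛka] the stem 'hand' is /fɔfɛk/; before a front vowel this yields [fɔfɛtʃi].

[fɔfɛtʃi]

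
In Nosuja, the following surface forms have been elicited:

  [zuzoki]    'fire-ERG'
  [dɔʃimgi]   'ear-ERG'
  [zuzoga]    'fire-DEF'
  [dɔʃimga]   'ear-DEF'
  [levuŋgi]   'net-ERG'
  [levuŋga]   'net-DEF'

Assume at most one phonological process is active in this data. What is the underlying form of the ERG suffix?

/-ki/

The ERG morpheme has two allomorphs, [-gi] and [-ki].
By contrast the DEF suffix keeps its initial [g] throughout — that segment must be underlying.
The ERG suffix is therefore /-ki/ underlyingly, with post-nasal voicing: voiceless stops become voiced after a nasal.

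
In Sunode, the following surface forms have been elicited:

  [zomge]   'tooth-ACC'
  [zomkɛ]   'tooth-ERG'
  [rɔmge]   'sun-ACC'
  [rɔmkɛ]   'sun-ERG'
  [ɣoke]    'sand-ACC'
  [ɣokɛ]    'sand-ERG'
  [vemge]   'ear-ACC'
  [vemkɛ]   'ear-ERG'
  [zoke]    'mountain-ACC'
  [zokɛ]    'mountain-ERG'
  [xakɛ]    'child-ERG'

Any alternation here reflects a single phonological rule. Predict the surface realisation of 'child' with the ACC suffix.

[xake]

The ACC morpheme has two allomorphs, [-ge] and [-ke].
The ERG suffix, which begins with [k], is invariant after every stem; so [k] is not altered by any rule here.
The ACC suffix is therefore /-ge/ underlyingly, with post-vocalic devoicing: voiced stops become voiceless after a vowel.
After 'child', which ends in a vowel, the suffix surfaces as [-ke], giving [xake].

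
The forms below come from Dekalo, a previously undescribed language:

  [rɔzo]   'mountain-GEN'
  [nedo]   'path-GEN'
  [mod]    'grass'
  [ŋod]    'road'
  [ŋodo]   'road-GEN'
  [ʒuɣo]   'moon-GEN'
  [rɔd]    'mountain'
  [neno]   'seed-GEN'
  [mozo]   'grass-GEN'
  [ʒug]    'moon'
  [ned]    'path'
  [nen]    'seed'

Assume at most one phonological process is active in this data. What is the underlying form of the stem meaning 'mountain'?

The stem for 'mountain' ends in [z] in [rɔzo] but [d] in [rɔd].
But 'path' keeps [d] in both environments ([nedo], [ned]), so there is no rule changing /d/ to [z] before the GEN suffix.
So /z/ is underlying, and a rule of word-final hardening — voiced fricatives become stops word-finally — gives [d].
Hence 'mountain' is /rɔz/ underlyingly.

/rɔz/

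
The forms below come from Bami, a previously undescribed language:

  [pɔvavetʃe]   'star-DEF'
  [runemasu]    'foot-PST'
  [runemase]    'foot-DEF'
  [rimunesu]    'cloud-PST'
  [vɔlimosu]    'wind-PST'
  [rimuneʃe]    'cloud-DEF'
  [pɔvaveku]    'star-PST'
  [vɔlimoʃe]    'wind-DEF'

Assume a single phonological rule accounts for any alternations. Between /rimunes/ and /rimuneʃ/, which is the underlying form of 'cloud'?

/rimuneʃ/

In [rimuneʃe] and [rimunesu] the final segment of 'cloud' alternates: [ʃ] ~ [s].
If /s/ were underlying and a rule turned it into [ʃ] before the DEF suffix, 'foot' would also alternate; but it has [s] in both [runemase] and [runemasu].
The underlying segment must be /ʃ/; palato-alveolar /tʃ/ and /ʃ/ become [k] and [s] when no front vowel follows, yielding [s] there.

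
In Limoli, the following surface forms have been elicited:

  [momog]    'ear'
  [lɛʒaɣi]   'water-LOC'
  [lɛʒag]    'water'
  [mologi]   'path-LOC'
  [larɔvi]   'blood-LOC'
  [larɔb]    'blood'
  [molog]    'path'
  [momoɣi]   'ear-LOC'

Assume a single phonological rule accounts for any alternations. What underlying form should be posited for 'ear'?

The root 'ear' surfaces as [momoɣi] and [momog], with a stem-final [ɣ] ~ [g] alternation.
Compare 'path', with invariant [g] in [mologi] and [molog]: an analysis with underlying /g/ and a rule producing [ɣ] before the LOC suffix would wrongly predict alternation here too.
The underlying segment must be /ɣ/; voiced fricatives become stops word-finally, yielding [g] there.
So 'ear' = /momoɣ/.

/momoɣ/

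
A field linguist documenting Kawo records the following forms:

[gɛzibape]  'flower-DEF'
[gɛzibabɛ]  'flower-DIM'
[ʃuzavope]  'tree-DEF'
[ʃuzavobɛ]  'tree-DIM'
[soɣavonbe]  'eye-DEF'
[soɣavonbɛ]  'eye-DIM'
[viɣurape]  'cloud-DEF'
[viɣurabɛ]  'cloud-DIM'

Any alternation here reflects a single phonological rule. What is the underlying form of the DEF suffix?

The DEF morpheme has two allomorphs, [-be] and [-pe].
By contrast the DIM suffix keeps its initial [b] throughout — that segment must be underlying.
So the underlying form is /-pe/, and voiceless stops become voiced after a nasal.

/-pe/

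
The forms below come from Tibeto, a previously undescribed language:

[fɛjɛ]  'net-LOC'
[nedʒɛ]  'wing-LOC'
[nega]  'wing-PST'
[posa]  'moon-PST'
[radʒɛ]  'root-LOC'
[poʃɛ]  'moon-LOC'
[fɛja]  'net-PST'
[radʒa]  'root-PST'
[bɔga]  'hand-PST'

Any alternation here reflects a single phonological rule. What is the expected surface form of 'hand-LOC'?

[bɔdʒɛ]

In [nega] and [nedʒɛ] the final segment of 'wing' alternates: [g] ~ [dʒ].
Compare 'root', with invariant [dʒ] in [radʒa] and [radʒɛ]: an analysis with underlying /dʒ/ and a rule producing [g] before the PST suffix would wrongly predict alternation here too.
The underlying segment must be /g/; /g/ and /s/ become palato-alveolar [dʒ] and [ʃ] before a front vowel, yielding [dʒ] there.
From [bɔga] the stem 'hand' is /bɔg/; before a front vowel this yields [bɔdʒɛ].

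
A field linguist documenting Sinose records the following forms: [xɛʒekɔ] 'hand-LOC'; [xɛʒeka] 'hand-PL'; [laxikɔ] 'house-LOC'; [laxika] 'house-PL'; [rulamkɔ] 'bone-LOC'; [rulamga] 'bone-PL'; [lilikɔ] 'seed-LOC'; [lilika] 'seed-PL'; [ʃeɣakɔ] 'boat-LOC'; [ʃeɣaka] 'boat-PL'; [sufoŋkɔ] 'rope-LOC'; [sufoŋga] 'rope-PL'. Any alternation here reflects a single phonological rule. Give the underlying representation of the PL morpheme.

/-ga/

The PL morpheme has two allomorphs, [-ga] and [-ka].
The LOC suffix, which begins with [k], is invariant after every stem; so [k] is not altered by any rule here.
So the underlying form is /-ga/, and voiced stops become voiceless after a vowel.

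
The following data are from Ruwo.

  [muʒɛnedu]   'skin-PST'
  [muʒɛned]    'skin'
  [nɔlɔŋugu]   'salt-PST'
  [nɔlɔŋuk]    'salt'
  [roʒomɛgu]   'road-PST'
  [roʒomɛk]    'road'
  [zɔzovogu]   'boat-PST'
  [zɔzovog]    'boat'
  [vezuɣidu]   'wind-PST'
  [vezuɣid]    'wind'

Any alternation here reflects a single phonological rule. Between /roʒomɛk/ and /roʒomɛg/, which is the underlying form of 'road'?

The root 'road' surfaces as [roʒomɛgu] and [roʒomɛk], with a stem-final [g] ~ [k] alternation.
But 'boat' keeps [g] in both environments ([zɔzovogu], [zɔzovog]), so there is no rule changing /g/ to [k] in isolation.
The alternation reflects intervocalic voicing: voiceless stops become voiced between vowels. /k/ is underlying.

/roʒomɛk/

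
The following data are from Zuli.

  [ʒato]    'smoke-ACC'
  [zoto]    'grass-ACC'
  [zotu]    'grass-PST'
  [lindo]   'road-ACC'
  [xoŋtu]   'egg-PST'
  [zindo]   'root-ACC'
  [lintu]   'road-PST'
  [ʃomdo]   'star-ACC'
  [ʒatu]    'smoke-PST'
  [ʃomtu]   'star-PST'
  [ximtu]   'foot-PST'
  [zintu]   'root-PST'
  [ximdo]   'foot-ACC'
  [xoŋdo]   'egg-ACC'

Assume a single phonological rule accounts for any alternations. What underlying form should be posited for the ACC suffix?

/-do/

The ACC suffix surfaces as [-do] and [-to], depending on the final segment of the stem.
By contrast the PST suffix keeps its initial [t] throughout — that segment must be underlying.
The ACC suffix is therefore /-do/ underlyingly, with post-vocalic devoicing: voiced stops become voiceless after a vowel.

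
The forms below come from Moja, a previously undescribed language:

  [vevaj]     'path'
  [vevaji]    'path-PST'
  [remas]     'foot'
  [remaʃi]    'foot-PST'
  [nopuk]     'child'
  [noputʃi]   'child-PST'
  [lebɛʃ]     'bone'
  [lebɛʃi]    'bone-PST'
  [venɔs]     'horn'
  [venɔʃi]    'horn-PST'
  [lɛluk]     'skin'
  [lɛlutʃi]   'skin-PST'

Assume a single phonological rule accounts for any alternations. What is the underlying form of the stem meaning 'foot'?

The stem for 'foot' ends in [s] in [remas] but [ʃ] in [remaʃi].
Compare 'bone', with invariant [ʃ] in [lebɛʃ] and [lebɛʃi]: an analysis with underlying /ʃ/ and a rule producing [s] in isolation would wrongly predict alternation here too.
The alternation reflects palatalization before a front vowel: /k/ and /s/ become palato-alveolar [tʃ] and [ʃ] before a front vowel. /s/ is underlying.

/remas/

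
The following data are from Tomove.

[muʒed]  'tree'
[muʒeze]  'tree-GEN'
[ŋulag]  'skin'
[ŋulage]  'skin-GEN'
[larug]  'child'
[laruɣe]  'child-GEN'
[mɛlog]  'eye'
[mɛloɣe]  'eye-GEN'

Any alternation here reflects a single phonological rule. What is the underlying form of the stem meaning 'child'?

/laruɣ/

'child' shows [g] ~ [ɣ] at the end of the stem ([larug] vs [laruɣe]).
If /g/ were underlying and a rule turned it into [ɣ] before the GEN suffix, 'skin' would also alternate; but it has [g] in both [ŋulag] and [ŋulage].
The alternation reflects word-final hardening: voiced fricatives become stops word-finally. /ɣ/ is underlying.
So 'child' = /laruɣ/.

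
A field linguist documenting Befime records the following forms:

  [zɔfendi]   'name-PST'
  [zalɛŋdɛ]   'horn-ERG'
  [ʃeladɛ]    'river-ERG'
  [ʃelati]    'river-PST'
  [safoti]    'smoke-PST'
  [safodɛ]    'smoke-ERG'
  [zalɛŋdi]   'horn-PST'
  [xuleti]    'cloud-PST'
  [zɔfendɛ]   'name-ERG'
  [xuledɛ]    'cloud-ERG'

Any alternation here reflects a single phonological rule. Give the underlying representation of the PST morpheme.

The PST suffix surfaces as [-di] and [-ti], depending on the final segment of the stem.
By contrast the ERG suffix keeps its initial [d] throughout — that segment must be underlying.
So the underlying form is /-ti/, and voiceless stops become voiced after a nasal.

/-ti/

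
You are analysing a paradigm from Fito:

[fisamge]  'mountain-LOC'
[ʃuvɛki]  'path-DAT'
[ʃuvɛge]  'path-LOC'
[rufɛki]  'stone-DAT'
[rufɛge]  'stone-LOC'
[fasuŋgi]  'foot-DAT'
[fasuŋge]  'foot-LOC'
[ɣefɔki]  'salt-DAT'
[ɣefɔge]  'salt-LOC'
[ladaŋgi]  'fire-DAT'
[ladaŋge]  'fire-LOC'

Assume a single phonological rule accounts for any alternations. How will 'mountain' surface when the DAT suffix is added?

[fisamgi]

The DAT morpheme has two allomorphs, [-gi] and [-ki].
By contrast the LOC suffix keeps its initial [g] throughout — that segment must be underlying.
The DAT suffix is therefore /-ki/ underlyingly, with post-nasal voicing: voiceless stops become voiced after a nasal.
After 'mountain', which ends in a nasal, the suffix surfaces as [-gi], giving [fisamgi].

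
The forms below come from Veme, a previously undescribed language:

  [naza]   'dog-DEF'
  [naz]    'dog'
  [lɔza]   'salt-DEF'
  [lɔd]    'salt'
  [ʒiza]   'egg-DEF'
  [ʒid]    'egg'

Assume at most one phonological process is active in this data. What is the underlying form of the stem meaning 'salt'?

/lɔd/

The root 'salt' surfaces as [lɔza] and [lɔd], with a stem-final [z] ~ [d] alternation.
But 'dog' keeps [z] in both environments ([naza], [naz]), so there is no rule changing /z/ to [d] in isolation.
The underlying segment must be /d/; voiced stops become fricatives between vowels, yielding [z] there.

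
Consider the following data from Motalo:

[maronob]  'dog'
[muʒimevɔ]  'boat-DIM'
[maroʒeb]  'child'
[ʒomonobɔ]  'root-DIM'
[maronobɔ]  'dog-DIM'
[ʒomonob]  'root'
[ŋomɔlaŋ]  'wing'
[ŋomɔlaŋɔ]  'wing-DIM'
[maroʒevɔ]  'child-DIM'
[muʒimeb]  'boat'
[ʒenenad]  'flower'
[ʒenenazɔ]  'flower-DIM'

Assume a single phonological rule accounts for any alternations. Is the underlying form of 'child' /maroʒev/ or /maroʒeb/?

/maroʒev/

The stem for 'child' ends in [b] in [maroʒeb] but [v] in [maroʒevɔ].
But 'dog' keeps [b] in both environments ([maronob], [maronobɔ]), so there is no rule changing /b/ to [v] before the DIM suffix.
So /v/ is underlying, and a rule of word-final hardening — voiced fricatives become stops word-finally — gives [b].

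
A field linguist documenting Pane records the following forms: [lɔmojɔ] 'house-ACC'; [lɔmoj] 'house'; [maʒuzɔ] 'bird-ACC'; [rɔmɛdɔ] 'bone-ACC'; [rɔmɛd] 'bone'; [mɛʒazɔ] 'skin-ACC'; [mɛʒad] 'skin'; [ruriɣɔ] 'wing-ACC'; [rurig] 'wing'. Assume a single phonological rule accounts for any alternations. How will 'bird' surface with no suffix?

[maʒud]

The stem for 'skin' ends in [z] in [mɛʒazɔ] but [d] in [mɛʒad].
But 'bone' keeps [d] in both environments ([rɔmɛdɔ], [rɔmɛd]), so there is no rule changing /d/ to [z] before the ACC suffix.
Therefore /z/ is basic and [d] is derived by word-final hardening (voiced fricatives become stops word-finally).
The one attested form of 'bird', [maʒuzɔ], shows underlying /maʒuz/. Applying the same rule word-finally gives [maʒud].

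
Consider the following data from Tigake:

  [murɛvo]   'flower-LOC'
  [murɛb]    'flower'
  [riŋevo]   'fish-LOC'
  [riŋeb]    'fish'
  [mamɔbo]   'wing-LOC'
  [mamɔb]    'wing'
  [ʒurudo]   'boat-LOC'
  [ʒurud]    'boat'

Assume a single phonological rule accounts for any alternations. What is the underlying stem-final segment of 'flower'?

/v/

'flower' shows [v] ~ [b] at the end of the stem ([murɛvo] vs [murɛb]).
But 'wing' keeps [b] in both environments ([mamɔbo], [mamɔb]), so there is no rule changing /b/ to [v] before the LOC suffix.
The underlying segment must be /v/; voiced fricatives become stops word-finally, yielding [b] there.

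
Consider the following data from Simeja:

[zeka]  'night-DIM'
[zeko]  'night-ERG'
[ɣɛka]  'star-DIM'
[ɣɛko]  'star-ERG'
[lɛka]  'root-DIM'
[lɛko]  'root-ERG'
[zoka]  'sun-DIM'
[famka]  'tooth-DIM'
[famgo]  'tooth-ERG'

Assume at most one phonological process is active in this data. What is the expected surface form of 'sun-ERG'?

[zoko]

The ERG morpheme has two allomorphs, [-go] and [-ko].
The DIM suffix, which begins with [k], is invariant after every stem; so [k] is not altered by any rule here.
So the underlying form is /-go/, and voiced stops become voiceless after a vowel.
After 'sun', which ends in a vowel, the suffix surfaces as [-ko], giving [zoko].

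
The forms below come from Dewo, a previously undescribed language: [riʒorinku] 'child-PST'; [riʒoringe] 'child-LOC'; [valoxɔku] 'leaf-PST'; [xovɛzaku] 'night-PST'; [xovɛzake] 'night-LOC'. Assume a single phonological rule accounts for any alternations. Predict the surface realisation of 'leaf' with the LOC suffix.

The LOC morpheme has two allomorphs, [-ge] and [-ke].
By contrast the PST suffix keeps its initial [k] throughout — that segment must be underlying.
So the underlying form is /-ge/, and voiced stops become voiceless after a vowel.
After 'leaf', which ends in a vowel, the suffix surfaces as [-ke], giving [valoxɔke].

[valoxɔke]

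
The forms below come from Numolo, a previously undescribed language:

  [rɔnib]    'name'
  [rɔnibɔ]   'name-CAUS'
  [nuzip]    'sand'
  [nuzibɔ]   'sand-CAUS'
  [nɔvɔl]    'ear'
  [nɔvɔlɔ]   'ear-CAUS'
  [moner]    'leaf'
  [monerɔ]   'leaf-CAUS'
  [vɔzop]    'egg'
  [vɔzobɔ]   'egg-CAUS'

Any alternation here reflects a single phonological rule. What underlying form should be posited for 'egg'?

/vɔzop/

The root 'egg' surfaces as [vɔzop] and [vɔzobɔ], with a stem-final [p] ~ [b] alternation.
Compare 'name', with invariant [b] in [rɔnib] and [rɔnibɔ]: an analysis with underlying /b/ and a rule producing [p] in isolation would wrongly predict alternation here too.
The alternation reflects intervocalic voicing: voiceless stops become voiced between vowels. /p/ is underlying.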